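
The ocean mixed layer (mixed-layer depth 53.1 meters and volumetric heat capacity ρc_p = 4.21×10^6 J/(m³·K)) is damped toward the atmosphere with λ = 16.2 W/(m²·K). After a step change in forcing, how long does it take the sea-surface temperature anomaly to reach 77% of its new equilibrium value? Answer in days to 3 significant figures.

Areal heat capacity C = ρc_p × D = 4.21×10^6 × 53.1 = 2.24×10^8 J/(m^2 K).
τ = C / λ = 2.24×10^8 / 16.2 = 1.38×10^7 s.
Fraction reached: 1 − e^(−t/τ) = 0.77 ⇒ t = −τ ln(1 − 0.77) = τ × 1.47.
t = 2.03×10^7 s = 235 days.

235 days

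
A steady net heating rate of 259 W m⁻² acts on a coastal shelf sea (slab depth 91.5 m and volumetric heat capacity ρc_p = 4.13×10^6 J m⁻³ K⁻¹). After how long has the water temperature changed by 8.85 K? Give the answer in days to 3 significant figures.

Areal heat capacity C = ρc_p × D = 4.13×10^6 × 91.5 = 3.78×10^8 J/(m^2 K).
Time required: Δt = C ΔT / F = 3.78×10^8 × 8.85 / 259 = 1.29×10^7 s.
In days: 1.29×10^7 s / (86400 s/day) = 149 days.

149 days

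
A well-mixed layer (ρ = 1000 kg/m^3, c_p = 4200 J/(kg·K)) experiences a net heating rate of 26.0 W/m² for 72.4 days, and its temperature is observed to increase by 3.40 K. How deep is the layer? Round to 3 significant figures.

Heat input Q = F Δt = 26.0 × 6.26×10^6 s = 1.63×10^8 J/m².
Required areal heat capacity C = Q / ΔT = 4.78×10^7 J/(m²·K).
Depth D = C / (ρ c_p) = 4.78×10^7 / (1000 × 4200) = 11.4 m.

11.4 m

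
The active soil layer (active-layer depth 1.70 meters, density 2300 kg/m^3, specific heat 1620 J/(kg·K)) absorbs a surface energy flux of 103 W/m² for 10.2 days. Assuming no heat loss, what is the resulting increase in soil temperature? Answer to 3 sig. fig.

14.3 K

Areal heat capacity C = ρ c_p D = 2300 × 1620 × 1.70 = 6.33×10^6 J/(m^2 K).
Net heat input Q = F Δt = 103 × (10.2 days × 86400 s/day) = 9.08×10^7 J/m².
ΔT = Q / C = 9.08×10^7 / 6.33×10^6 = 14.3 K.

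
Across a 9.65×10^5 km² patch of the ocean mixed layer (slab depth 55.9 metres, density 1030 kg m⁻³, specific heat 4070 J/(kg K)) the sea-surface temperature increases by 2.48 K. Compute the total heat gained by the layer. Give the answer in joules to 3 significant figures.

Areal heat capacity C = ρ c_p D = 1030 × 4070 × 55.9 = 2.34×10^8 J/(m²·K).
Heat per unit area: q = C ΔT = 2.34×10^8 × 2.48 = 5.81×10^8 J/m².
Total heat: Q = q × A = 5.81×10^8 × (9.65×10^5 × 10⁶ m²) = 5.61×10^20 J.

5.61×10^20 J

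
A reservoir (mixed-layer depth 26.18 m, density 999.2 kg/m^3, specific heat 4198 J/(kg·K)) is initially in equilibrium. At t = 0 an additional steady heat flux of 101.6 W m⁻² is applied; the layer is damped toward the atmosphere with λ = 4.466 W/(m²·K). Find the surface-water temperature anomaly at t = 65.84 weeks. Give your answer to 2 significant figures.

18 K

Areal heat capacity C = ρ c_p D = 999.2 × 4198 × 26.18 = 1.10×10^8 J/(m^2 K).
τ = C / λ = 1.10×10^8 / 4.466 = 2.46×10^7 s.
Equilibrium anomaly ΔT_eq = F / λ = 101.6 / 4.466 = 22.7 K.
t = 65.84 weeks = 3.98×10^7 s, so t/τ = 1.62.
ΔT(t) = ΔT_eq (1 − e^(−t/τ)) = 22.7 × (1 − e^−1.62) = 18.2 K.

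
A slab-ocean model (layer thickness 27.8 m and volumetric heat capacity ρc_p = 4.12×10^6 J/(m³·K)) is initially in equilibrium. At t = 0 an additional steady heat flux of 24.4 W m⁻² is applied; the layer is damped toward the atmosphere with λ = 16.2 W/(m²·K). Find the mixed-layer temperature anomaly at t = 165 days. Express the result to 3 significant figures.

1.31 K

Areal heat capacity C = ρc_p × D = 4.12×10^6 × 27.8 = 1.15×10^8 J/(m²·K).
τ = C / λ = 1.15×10^8 / 16.2 = 7.07×10^6 s.
Equilibrium anomaly ΔT_eq = F / λ = 24.4 / 16.2 = 1.51 K.
t = 165 days = 1.43×10^7 s, so t/τ = 2.02.
ΔT(t) = ΔT_eq (1 − e^(−t/τ)) = 1.51 × (1 − e^−2.02) = 1.31 K.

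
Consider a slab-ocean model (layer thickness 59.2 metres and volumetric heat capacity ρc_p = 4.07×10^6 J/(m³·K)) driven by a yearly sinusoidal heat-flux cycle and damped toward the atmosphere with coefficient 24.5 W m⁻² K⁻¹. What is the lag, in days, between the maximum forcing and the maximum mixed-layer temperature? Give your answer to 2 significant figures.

64 days

Areal heat capacity C = ρc_p × D = 4.07×10^6 × 59.2 = 2.41×10^8 J/(m²·K).
ω = 2π / 3.15×10^7 s = 1.99×10^-7 s⁻¹.
Phase lag φ = arctan(Cω/λ) = arctan(48.0/24.5) = 1.10 rad.
Time lag = φ / ω = 1.10 / 1.99×10^-7 = 5.52×10^6 s = 63.8 days.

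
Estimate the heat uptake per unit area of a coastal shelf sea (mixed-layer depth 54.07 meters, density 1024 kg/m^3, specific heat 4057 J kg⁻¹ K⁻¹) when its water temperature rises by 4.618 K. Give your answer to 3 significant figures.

1.04×10^9

Areal heat capacity C = ρ c_p D = 1024 × 4057 × 54.07 = 2.25×10^8 J/(m^2 K).
ΔQ = C ΔT = 2.25×10^8 × 4.618 = 1.04×10^9 J/m².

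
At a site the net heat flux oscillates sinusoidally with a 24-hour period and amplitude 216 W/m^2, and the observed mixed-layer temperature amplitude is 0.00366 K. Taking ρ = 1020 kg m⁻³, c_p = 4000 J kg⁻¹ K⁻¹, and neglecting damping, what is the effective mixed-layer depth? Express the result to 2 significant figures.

ω = 2π / 86400 s = 7.27×10^-5 s⁻¹.
Required C = F₀ / (A ω) = 216 / (0.00366 × 7.27×10^-5) = 8.12×10^8 J/(m²·K).
D = C / (ρ c_p) = 8.12×10^8 / (1020 × 4000) = 199 m.

200 m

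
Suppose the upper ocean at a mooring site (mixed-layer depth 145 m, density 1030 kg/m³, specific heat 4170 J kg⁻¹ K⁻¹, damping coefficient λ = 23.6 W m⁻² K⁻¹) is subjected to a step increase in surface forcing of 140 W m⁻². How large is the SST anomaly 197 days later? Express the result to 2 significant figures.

2.8 K

Areal heat capacity C = ρ c_p D = 1030 × 4170 × 145 = 6.23×10^8 J/(m^2 K).
τ = C / λ = 6.23×10^8 / 23.6 = 2.64×10^7 s.
Equilibrium anomaly ΔT_eq = F / λ = 140 / 23.6 = 5.93 K.
t = 197 days = 1.70×10^7 s, so t/τ = 0.645.
ΔT(t) = ΔT_eq (1 − e^(−t/τ)) = 5.93 × (1 − e^−0.645) = 2.82 K.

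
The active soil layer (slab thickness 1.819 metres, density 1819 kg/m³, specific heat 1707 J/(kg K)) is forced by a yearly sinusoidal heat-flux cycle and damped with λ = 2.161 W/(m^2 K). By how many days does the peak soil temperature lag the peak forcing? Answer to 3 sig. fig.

27.9 days

Areal heat capacity C = ρ c_p D = 1819 × 1707 × 1.819 = 5.65×10^6 J/(m^2 K).
ω = 2π / 3.15×10^7 s = 1.99×10^-7 s⁻¹.
Phase lag φ = arctan(Cω/λ) = arctan(1.13/2.161) = 0.480 rad.
Time lag = φ / ω = 0.480 / 1.99×10^-7 = 2.41×10^6 s = 27.9 days.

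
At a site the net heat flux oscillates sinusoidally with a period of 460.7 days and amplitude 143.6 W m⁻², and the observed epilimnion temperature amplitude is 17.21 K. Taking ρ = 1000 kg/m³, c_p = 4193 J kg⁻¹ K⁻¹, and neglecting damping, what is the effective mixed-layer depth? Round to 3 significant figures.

ω = 2π / 3.98×10^7 s = 1.58×10^-7 s⁻¹.
Required C = F₀ / (A ω) = 143.6 / (17.21 × 1.58×10^-7) = 5.29×10^7 J/(m²·K).
D = C / (ρ c_p) = 5.29×10^7 / (1000 × 4193) = 12.6 m.

12.6 m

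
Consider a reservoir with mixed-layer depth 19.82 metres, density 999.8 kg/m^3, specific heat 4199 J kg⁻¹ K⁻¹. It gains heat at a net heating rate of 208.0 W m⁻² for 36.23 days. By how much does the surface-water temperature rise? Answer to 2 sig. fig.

7.8 K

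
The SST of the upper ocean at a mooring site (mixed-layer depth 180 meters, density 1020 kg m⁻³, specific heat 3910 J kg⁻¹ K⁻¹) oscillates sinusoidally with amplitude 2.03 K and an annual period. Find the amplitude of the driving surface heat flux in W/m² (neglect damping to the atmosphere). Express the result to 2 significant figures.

290

Areal heat capacity C = ρ c_p D = 1020 × 3910 × 180 = 7.18×10^8 J/(m²·K).
ω = 2π / 3.15×10^7 s = 1.99×10^-7 s⁻¹.
Cω = 7.18×10^8 × 1.99×10^-7 = 143 W/(m²·K).
F₀ = A × Cω = 2.03 × 143 = 290 W/m².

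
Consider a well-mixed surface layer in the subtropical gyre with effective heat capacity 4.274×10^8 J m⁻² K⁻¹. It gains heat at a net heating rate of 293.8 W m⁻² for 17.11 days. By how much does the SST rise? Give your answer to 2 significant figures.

1.0 K

Areal heat capacity C = 4.274×10^8 J m⁻² K⁻¹ (given).
Net heat input Q = F Δt = 293.8 × (17.11 days × 86400 s/day) = 4.34×10^8 J/m².
ΔT = Q / C = 4.34×10^8 / 4.27×10^8 = 1.02 K.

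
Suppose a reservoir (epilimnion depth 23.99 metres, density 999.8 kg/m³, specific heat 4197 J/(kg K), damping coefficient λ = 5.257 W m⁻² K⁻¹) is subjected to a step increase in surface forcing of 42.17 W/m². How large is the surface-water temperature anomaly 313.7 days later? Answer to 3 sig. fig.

Areal heat capacity C = ρ c_p D = 999.8 × 4197 × 23.99 = 1.01×10^8 J/(m^2 K).
τ = C / λ = 1.01×10^8 / 5.257 = 1.91×10^7 s.
Equilibrium anomaly ΔT_eq = F / λ = 42.17 / 5.257 = 8.02 K.
t = 313.7 days = 2.71×10^7 s, so t/τ = 1.42.
ΔT(t) = ΔT_eq (1 − e^(−t/τ)) = 8.02 × (1 − e^−1.42) = 6.07 K.

6.07 K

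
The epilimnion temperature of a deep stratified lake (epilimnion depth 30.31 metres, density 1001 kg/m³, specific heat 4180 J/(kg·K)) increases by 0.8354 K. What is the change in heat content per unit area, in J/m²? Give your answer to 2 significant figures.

1.1×10^8

Areal heat capacity C = ρ c_p D = 1001 × 4180 × 30.31 = 1.27×10^8 J/(m²·K).
ΔQ = C ΔT = 1.27×10^8 × 0.8354 = 1.06×10^8 J/m².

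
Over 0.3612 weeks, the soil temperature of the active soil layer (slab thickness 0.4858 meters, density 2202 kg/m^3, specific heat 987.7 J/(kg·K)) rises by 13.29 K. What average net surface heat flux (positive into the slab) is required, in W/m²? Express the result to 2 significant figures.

Areal heat capacity C = ρ c_p D = 2202 × 987.7 × 0.4858 = 1.06×10^6 J/(m²·K).
Required heat per unit area: Q = C ΔT = 1.06×10^6 × 13.29 = 1.40×10^7 J/m².
Flux F = Q / Δt = 1.40×10^7 / 2.18×10^5 s = 64.3 W/m².

64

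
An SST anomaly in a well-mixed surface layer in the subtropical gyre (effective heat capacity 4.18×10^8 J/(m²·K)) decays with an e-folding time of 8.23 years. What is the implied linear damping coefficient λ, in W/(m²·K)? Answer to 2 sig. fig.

1.6

Areal heat capacity C = 4.18×10^8 J/(m²·K) (given).
τ = 8.23 years = 2.60×10^8 s.
λ = C / τ = 4.18×10^8 / 2.60×10^8 = 1.61 W/(m²·K).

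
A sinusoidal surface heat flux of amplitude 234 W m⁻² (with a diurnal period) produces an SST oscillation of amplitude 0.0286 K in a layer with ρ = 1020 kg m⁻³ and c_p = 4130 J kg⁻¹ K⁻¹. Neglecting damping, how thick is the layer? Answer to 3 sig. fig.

ω = 2π / 86400 s = 7.27×10^-5 s⁻¹.
Required C = F₀ / (A ω) = 234 / (0.0286 × 7.27×10^-5) = 1.13×10^8 J/(m²·K).
D = C / (ρ c_p) = 1.13×10^8 / (1020 × 4130) = 26.7 m.

26.7 m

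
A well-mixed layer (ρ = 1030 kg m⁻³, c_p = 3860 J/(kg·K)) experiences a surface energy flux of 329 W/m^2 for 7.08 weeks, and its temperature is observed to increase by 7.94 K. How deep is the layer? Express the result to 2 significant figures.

45 m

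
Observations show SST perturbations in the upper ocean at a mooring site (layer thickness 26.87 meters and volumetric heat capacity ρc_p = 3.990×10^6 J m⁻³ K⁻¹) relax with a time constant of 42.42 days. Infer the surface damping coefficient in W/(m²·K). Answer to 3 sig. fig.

Areal heat capacity C = ρc_p × D = 3.990×10^6 × 26.87 = 1.07×10^8 J m⁻² K⁻¹.
τ = 42.42 days = 3.67×10^6 s.
λ = C / τ = 1.07×10^8 / 3.67×10^6 = 29.3 W/(m²·K).

29.3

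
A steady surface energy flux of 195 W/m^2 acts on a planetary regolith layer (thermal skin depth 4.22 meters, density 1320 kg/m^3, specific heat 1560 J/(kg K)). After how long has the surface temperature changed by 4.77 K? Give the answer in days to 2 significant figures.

Areal heat capacity C = ρ c_p D = 1320 × 1560 × 4.22 = 8.69×10^6 J m⁻² K⁻¹.
Time required: Δt = C ΔT / F = 8.69×10^6 × 4.77 / 195 = 2.13×10^5 s.
In days: 2.13×10^5 s / (86400 s/day) = 2.46 days.

2.5 days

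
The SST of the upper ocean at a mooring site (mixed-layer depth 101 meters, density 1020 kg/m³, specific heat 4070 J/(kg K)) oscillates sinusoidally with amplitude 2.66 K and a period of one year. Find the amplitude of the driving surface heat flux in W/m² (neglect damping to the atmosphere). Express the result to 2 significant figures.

220

Areal heat capacity C = ρ c_p D = 1020 × 4070 × 101 = 4.19×10^8 J m⁻² K⁻¹.
ω = 2π / 3.15×10^7 s = 1.99×10^-7 s⁻¹.
Cω = 4.19×10^8 × 1.99×10^-7 = 83.5 W/(m²·K).
F₀ = A × Cω = 2.66 × 83.5 = 222 W/m².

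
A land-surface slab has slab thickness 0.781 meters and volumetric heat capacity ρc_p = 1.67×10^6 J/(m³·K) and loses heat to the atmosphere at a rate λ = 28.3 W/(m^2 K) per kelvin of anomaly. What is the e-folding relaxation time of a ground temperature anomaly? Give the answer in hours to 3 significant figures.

12.8 hours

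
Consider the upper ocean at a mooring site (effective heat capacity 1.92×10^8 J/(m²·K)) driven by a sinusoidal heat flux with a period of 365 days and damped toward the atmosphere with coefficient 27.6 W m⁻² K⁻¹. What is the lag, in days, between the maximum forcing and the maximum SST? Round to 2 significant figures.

55 days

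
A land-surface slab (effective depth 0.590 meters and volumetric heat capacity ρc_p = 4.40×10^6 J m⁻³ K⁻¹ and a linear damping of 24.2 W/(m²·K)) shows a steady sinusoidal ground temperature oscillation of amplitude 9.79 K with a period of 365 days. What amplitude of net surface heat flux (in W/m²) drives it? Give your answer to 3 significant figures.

237

Areal heat capacity C = ρc_p × D = 4.40×10^6 × 0.590 = 2.60×10^6 J/(m²·K).
ω = 2π / 3.15×10^7 s = 1.99×10^-7 s⁻¹.
√((Cω)² + λ²) = √((0.517)² + 24.2²) = 24.2 W/(m²·K).
F₀ = A × √((Cω)²+λ²) = 9.79 × 24.2 = 237 W/m².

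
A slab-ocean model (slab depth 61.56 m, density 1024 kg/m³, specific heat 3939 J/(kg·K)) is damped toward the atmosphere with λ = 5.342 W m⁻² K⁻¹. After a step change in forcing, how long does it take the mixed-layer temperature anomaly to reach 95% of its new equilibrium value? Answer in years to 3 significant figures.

Areal heat capacity C = ρ c_p D = 1024 × 3939 × 61.56 = 2.48×10^8 J m⁻² K⁻¹.
τ = C / λ = 2.48×10^8 / 5.342 = 4.65×10^7 s.
Fraction reached: 1 − e^(−t/τ) = 0.95 ⇒ t = −τ ln(1 − 0.95) = τ × 3.00.
t = 1.39×10^8 s = 4.41 years.

4.41 years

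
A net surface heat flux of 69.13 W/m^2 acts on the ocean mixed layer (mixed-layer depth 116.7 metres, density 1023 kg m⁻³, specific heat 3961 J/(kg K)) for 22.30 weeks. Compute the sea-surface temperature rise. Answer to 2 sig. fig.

2.0 K

Areal heat capacity C = ρ c_p D = 1023 × 3961 × 116.7 = 4.73×10^8 J m⁻² K⁻¹.
Net heat input Q = F Δt = 69.13 × (22.30 weeks × 6.048×10^5 s/week) = 9.32×10^8 J/m².
ΔT = Q / C = 9.32×10^8 / 4.73×10^8 = 1.97 K.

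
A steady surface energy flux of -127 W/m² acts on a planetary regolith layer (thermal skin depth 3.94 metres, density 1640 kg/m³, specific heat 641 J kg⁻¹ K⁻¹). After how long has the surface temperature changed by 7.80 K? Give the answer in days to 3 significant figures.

Areal heat capacity C = ρ c_p D = 1640 × 641 × 3.94 = 4.14×10^6 J/(m²·K).
Time required: Δt = C ΔT / F = 4.14×10^6 × -7.80 / -127 = 2.54×10^5 s.
In days: 2.54×10^5 s / (86400 s/day) = 2.94 days.

2.94 days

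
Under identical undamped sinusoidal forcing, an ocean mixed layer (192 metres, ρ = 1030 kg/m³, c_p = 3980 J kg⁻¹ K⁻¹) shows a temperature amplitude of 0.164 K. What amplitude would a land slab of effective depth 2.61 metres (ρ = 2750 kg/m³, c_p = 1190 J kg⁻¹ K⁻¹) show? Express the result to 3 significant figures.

C_ocean = 7.87×10^8 J/(m²·K); C_land = 8.54×10^6 J/(m²·K).
A ∝ 1/C ⇒ A_land = A_ocean × C_ocean/C_land = 0.164 × 92.2 = 15.1 K.

15.1 K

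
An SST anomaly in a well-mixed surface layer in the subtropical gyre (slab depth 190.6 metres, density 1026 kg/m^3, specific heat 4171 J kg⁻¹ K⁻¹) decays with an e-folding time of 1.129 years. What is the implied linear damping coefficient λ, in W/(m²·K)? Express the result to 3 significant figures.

Areal heat capacity C = ρ c_p D = 1026 × 4171 × 190.6 = 8.16×10^8 J/(m²·K).
τ = 1.129 years = 3.56×10^7 s.
λ = C / τ = 8.16×10^8 / 3.56×10^7 = 22.9 W/(m²·K).

22.9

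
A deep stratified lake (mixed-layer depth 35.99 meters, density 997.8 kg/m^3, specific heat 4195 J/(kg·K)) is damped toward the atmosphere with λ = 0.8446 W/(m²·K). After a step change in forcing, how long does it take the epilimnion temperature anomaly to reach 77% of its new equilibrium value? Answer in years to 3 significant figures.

Areal heat capacity C = ρ c_p D = 997.8 × 4195 × 35.99 = 1.51×10^8 J/(m²·K).
τ = C / λ = 1.51×10^8 / 0.8446 = 1.78×10^8 s.
Fraction reached: 1 − e^(−t/τ) = 0.77 ⇒ t = −τ ln(1 − 0.77) = τ × 1.47.
t = 2.62×10^8 s = 8.31 years.

8.31 years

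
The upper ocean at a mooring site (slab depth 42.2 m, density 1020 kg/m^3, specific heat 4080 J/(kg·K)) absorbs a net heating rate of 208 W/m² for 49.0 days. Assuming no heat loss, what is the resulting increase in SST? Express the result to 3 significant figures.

5.01 K

Areal heat capacity C = ρ c_p D = 1020 × 4080 × 42.2 = 1.76×10^8 J m⁻² K⁻¹.
Net heat input Q = F Δt = 208 × (49.0 days × 86400 s/day) = 8.81×10^8 J/m².
ΔT = Q / C = 8.81×10^8 / 1.76×10^8 = 5.01 K.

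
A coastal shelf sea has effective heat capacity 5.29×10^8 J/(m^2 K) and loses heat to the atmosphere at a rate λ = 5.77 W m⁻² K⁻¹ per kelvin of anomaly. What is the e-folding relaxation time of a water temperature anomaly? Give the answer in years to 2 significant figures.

2.9 years

Areal heat capacity C = 5.29×10^8 J/(m^2 K) (given).
Relaxation time τ = C / λ = 5.29×10^8 / 5.77 = 9.17×10^7 s.
In years: 9.17×10^7 s / (3.156×10^7 s/year) = 2.91 years.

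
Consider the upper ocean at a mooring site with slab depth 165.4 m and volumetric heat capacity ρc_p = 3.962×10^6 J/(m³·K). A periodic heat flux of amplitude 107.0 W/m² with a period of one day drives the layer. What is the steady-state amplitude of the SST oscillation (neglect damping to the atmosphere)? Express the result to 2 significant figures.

0.0022 K

Areal heat capacity C = ρc_p × D = 3.962×10^6 × 165.4 = 6.55×10^8 J/(m²·K).
Angular frequency ω = 2π / T = 2π / 86400 s = 7.27×10^-5 s⁻¹.
Cω = 6.55×10^8 × 7.27×10^-5 = 47700 W/(m²·K).
Amplitude A = F₀ / (Cω) = 107.0 / 47700 = 0.00225 K.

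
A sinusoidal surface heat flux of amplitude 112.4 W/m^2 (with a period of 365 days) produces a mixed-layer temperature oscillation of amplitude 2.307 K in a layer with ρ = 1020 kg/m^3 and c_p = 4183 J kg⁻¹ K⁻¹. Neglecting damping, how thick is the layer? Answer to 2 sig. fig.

57 m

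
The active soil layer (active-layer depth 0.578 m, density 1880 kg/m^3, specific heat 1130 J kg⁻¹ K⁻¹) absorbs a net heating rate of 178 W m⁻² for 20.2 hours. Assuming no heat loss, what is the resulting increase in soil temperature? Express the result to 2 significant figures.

11 K

Areal heat capacity C = ρ c_p D = 1880 × 1130 × 0.578 = 1.23×10^6 J/(m^2 K).
Net heat input Q = F Δt = 178 × (20.2 hours × 3600 s/hour) = 1.29×10^7 J/m².
ΔT = Q / C = 1.29×10^7 / 1.23×10^6 = 10.5 K.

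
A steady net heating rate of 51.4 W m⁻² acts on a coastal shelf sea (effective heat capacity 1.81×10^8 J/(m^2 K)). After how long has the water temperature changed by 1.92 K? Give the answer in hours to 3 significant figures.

1880 hours

Areal heat capacity C = 1.81×10^8 J/(m^2 K) (given).
Time required: Δt = C ΔT / F = 1.81×10^8 × 1.92 / 51.4 = 6.76×10^6 s.
In hours: 6.76×10^6 s / (3600 s/hour) = 1880 hours.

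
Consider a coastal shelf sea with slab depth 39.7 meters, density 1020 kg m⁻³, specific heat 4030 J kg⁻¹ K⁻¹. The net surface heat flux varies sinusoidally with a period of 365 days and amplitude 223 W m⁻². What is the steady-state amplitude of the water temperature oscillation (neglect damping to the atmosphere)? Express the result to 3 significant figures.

6.86 K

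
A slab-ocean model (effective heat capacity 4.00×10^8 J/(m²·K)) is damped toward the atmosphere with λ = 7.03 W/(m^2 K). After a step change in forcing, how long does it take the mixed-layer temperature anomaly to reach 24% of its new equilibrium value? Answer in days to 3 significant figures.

181 days

Areal heat capacity C = 4.00×10^8 J/(m²·K) (given).
τ = C / λ = 4.00×10^8 / 7.03 = 5.69×10^7 s.
Fraction reached: 1 − e^(−t/τ) = 0.24 ⇒ t = −τ ln(1 − 0.24) = τ × 0.274.
t = 1.56×10^7 s = 181 days.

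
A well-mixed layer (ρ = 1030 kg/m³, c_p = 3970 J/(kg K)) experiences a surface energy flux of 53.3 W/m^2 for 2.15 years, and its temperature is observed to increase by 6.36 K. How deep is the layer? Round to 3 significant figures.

139 m

Heat input Q = F Δt = 53.3 × 6.78×10^7 s = 3.62×10^9 J/m².
Required areal heat capacity C = Q / ΔT = 5.69×10^8 J/(m²·K).
Depth D = C / (ρ c_p) = 5.69×10^8 / (1030 × 3970) = 139 m.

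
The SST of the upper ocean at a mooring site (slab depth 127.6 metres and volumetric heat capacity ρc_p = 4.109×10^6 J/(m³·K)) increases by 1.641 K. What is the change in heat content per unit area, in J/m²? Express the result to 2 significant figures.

Areal heat capacity C = ρc_p × D = 4.109×10^6 × 127.6 = 5.24×10^8 J/(m²·K).
ΔQ = C ΔT = 5.24×10^8 × 1.641 = 8.60×10^8 J/m².

8.6×10^8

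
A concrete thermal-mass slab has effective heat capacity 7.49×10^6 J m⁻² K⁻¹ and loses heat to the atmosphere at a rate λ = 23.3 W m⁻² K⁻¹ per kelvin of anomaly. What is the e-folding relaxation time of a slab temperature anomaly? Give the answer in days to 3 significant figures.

3.72 days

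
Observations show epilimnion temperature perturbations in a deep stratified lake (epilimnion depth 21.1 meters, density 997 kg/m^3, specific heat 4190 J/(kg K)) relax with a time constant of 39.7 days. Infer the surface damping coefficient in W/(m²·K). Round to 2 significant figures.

26

Areal heat capacity C = ρ c_p D = 997 × 4190 × 21.1 = 8.81×10^7 J/(m^2 K).
τ = 39.7 days = 3.43×10^6 s.
λ = C / τ = 8.81×10^7 / 3.43×10^6 = 25.7 W/(m²·K).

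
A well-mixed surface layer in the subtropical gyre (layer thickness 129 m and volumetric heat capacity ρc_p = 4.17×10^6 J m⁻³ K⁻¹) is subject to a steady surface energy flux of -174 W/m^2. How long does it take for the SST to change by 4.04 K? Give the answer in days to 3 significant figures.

Areal heat capacity C = ρc_p × D = 4.17×10^6 × 129 = 5.38×10^8 J m⁻² K⁻¹.
Time required: Δt = C ΔT / F = 5.38×10^8 × -4.04 / -174 = 1.25×10^7 s.
In days: 1.25×10^7 s / (86400 s/day) = 145 days.

145 days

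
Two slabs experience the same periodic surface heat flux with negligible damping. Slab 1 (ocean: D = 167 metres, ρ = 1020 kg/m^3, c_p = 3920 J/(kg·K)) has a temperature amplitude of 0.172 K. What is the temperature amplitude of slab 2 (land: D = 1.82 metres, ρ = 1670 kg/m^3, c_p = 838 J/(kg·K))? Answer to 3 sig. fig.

45.1 K

C_ocean = 6.68×10^8 J/(m²·K); C_land = 2.55×10^6 J/(m²·K).
A ∝ 1/C ⇒ A_land = A_ocean × C_ocean/C_land = 0.172 × 262 = 45.1 K.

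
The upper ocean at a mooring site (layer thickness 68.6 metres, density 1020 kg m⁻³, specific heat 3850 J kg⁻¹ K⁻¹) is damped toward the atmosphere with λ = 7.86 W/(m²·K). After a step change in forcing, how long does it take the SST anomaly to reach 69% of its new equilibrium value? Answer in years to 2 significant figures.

Areal heat capacity C = ρ c_p D = 1020 × 3850 × 68.6 = 2.69×10^8 J/(m^2 K).
τ = C / λ = 2.69×10^8 / 7.86 = 3.43×10^7 s.
Fraction reached: 1 − e^(−t/τ) = 0.69 ⇒ t = −τ ln(1 − 0.69) = τ × 1.17.
t = 4.01×10^7 s = 1.27 years.

1.3 years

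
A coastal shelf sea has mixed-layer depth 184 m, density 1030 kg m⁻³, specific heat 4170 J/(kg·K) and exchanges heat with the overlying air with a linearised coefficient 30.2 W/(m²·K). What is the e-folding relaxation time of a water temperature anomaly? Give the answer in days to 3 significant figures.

303 days

Areal heat capacity C = ρ c_p D = 1030 × 4170 × 184 = 7.90×10^8 J m⁻² K⁻¹.
Relaxation time τ = C / λ = 7.90×10^8 / 30.2 = 2.62×10^7 s.
In days: 2.62×10^7 s / (86400 s/day) = 303 days.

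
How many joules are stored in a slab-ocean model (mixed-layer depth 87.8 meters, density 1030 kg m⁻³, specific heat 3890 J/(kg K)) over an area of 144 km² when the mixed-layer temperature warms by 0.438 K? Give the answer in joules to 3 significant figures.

2.22×10^16 J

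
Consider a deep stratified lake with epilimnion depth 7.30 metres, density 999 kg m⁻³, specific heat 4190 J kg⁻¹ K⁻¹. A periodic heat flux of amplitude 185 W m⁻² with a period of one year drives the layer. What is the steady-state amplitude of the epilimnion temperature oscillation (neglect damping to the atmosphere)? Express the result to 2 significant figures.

30 K

Areal heat capacity C = ρ c_p D = 999 × 4190 × 7.30 = 3.06×10^7 J/(m^2 K).
Angular frequency ω = 2π / T = 2π / 3.15×10^7 s = 1.99×10^-7 s⁻¹.
Cω = 3.06×10^7 × 1.99×10^-7 = 6.09 W/(m²·K).
Amplitude A = F₀ / (Cω) = 185 / 6.09 = 30.4 K.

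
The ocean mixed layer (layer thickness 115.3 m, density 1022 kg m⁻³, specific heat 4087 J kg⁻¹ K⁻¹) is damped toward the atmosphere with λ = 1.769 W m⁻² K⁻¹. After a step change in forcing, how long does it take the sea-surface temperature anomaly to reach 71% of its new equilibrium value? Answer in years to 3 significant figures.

Areal heat capacity C = ρ c_p D = 1022 × 4087 × 115.3 = 4.82×10^8 J/(m^2 K).
τ = C / λ = 4.82×10^8 / 1.769 = 2.72×10^8 s.
Fraction reached: 1 − e^(−t/τ) = 0.71 ⇒ t = −τ ln(1 − 0.71) = τ × 1.24.
t = 3.37×10^8 s = 10.7 years.

10.7 years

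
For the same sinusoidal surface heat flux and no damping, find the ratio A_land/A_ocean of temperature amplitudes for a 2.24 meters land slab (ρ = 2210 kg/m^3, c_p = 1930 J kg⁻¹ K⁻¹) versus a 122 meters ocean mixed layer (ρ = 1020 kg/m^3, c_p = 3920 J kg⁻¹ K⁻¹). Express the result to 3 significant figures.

C_ocean = 1020 × 3920 × 122 = 4.88×10^8 J/(m²·K).
C_land = 2210 × 1930 × 2.24 = 9.55×10^6 J/(m²·K).
Undamped amplitude ∝ 1/C, so A_land/A_ocean = C_ocean/C_land = 51.1.

51.1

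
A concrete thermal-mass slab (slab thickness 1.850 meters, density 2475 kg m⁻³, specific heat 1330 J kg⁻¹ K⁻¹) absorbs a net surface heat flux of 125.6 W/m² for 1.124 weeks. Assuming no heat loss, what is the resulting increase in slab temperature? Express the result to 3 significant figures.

14.0 K

Areal heat capacity C = ρ c_p D = 2475 × 1330 × 1.850 = 6.09×10^6 J/(m^2 K).
Net heat input Q = F Δt = 125.6 × (1.124 weeks × 6.048×10^5 s/week) = 8.54×10^7 J/m².
ΔT = Q / C = 8.54×10^7 / 6.09×10^6 = 14.0 K.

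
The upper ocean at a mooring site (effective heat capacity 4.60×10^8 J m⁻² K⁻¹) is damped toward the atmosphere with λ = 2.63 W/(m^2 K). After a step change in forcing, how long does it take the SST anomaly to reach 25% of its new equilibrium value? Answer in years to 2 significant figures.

1.6 years

Areal heat capacity C = 4.60×10^8 J m⁻² K⁻¹ (given).
τ = C / λ = 4.60×10^8 / 2.63 = 1.75×10^8 s.
Fraction reached: 1 − e^(−t/τ) = 0.25 ⇒ t = −τ ln(1 − 0.25) = τ × 0.288.
t = 5.03×10^7 s = 1.59 years.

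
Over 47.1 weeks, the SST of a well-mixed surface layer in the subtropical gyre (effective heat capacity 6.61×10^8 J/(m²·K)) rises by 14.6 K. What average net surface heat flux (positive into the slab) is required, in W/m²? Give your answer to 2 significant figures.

Areal heat capacity C = 6.61×10^8 J/(m²·K) (given).
Required heat per unit area: Q = C ΔT = 6.61×10^8 × 14.6 = 9.65×10^9 J/m².
Flux F = Q / Δt = 9.65×10^9 / 2.85×10^7 s = 339 W/m².

340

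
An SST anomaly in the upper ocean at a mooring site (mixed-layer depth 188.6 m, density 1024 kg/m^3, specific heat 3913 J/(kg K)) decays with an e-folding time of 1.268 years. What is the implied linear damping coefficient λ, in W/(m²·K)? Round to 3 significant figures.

18.9

Areal heat capacity C = ρ c_p D = 1024 × 3913 × 188.6 = 7.56×10^8 J/(m^2 K).
τ = 1.268 years = 4.00×10^7 s.
λ = C / τ = 7.56×10^8 / 4.00×10^7 = 18.9 W/(m²·K).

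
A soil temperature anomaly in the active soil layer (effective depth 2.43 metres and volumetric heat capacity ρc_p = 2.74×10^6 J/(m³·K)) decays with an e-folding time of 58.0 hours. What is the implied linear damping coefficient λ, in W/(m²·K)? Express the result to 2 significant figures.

32

Areal heat capacity C = ρc_p × D = 2.74×10^6 × 2.43 = 6.66×10^6 J m⁻² K⁻¹.
τ = 58.0 hours = 2.09×10^5 s.
λ = C / τ = 6.66×10^6 / 2.09×10^5 = 31.9 W/(m²·K).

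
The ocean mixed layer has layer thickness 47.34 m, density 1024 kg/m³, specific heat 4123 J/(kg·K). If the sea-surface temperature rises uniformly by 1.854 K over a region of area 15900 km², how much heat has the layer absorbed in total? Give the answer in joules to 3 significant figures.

Areal heat capacity C = ρ c_p D = 1024 × 4123 × 47.34 = 2.00×10^8 J/(m^2 K).
Heat per unit area: q = C ΔT = 2.00×10^8 × 1.854 = 3.71×10^8 J/m².
Total heat: Q = q × A = 3.71×10^8 × (15900 × 10⁶ m²) = 5.89×10^18 J.

5.89×10^18 J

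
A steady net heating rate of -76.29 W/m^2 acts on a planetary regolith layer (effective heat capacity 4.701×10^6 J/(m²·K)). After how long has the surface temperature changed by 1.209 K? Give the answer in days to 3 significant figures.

0.862 days

Areal heat capacity C = 4.701×10^6 J/(m²·K) (given).
Time required: Δt = C ΔT / F = 4.70×10^6 × -1.209 / -76.29 = 74500 s.
In days: 74500 s / (86400 s/day) = 0.862 days.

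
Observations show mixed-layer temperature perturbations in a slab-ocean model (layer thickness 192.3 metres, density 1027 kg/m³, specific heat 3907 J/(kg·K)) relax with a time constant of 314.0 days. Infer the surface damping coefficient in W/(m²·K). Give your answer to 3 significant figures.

28.4

Areal heat capacity C = ρ c_p D = 1027 × 3907 × 192.3 = 7.72×10^8 J/(m²·K).
τ = 314.0 days = 2.71×10^7 s.
λ = C / τ = 7.72×10^8 / 2.71×10^7 = 28.4 W/(m²·K).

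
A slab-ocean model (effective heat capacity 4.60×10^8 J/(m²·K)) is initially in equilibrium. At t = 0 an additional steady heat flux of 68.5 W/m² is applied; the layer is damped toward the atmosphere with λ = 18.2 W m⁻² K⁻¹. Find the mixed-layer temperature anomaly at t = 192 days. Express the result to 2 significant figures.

1.8 K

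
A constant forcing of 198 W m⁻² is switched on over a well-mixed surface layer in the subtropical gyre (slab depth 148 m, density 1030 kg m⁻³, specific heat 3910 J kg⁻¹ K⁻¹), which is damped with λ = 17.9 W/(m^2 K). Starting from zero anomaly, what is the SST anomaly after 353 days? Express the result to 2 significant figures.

6.6 K

Areal heat capacity C = ρ c_p D = 1030 × 3910 × 148 = 5.96×10^8 J m⁻² K⁻¹.
τ = C / λ = 5.96×10^8 / 17.9 = 3.33×10^7 s.
Equilibrium anomaly ΔT_eq = F / λ = 198 / 17.9 = 11.1 K.
t = 353 days = 3.05×10^7 s, so t/τ = 0.916.
ΔT(t) = ΔT_eq (1 − e^(−t/τ)) = 11.1 × (1 − e^−0.916) = 6.64 K.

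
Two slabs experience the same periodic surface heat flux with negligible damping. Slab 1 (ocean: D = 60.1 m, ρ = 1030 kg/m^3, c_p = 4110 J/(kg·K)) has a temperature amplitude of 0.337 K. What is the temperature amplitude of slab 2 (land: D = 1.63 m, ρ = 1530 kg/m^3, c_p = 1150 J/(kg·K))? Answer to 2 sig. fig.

30 K

C_ocean = 2.54×10^8 J/(m²·K); C_land = 2.87×10^6 J/(m²·K).
A ∝ 1/C ⇒ A_land = A_ocean × C_ocean/C_land = 0.337 × 88.7 = 29.9 K.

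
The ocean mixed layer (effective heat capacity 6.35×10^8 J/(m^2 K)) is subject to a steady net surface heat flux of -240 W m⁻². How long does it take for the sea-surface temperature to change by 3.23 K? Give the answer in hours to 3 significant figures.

Areal heat capacity C = 6.35×10^8 J/(m^2 K) (given).
Time required: Δt = C ΔT / F = 6.35×10^8 × -3.23 / -240 = 8.55×10^6 s.
In hours: 8.55×10^6 s / (3600 s/hour) = 2370 hours.

2370 hours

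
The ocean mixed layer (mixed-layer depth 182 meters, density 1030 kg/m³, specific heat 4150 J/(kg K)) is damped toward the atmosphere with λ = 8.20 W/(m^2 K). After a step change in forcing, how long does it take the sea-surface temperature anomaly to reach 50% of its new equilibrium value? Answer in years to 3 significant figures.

Areal heat capacity C = ρ c_p D = 1030 × 4150 × 182 = 7.78×10^8 J m⁻² K⁻¹.
τ = C / λ = 7.78×10^8 / 8.20 = 9.49×10^7 s.
Fraction reached: 1 − e^(−t/τ) = 0.50 ⇒ t = −τ ln(1 − 0.50) = τ × 0.693.
t = 6.58×10^7 s = 2.08 years.

2.08 years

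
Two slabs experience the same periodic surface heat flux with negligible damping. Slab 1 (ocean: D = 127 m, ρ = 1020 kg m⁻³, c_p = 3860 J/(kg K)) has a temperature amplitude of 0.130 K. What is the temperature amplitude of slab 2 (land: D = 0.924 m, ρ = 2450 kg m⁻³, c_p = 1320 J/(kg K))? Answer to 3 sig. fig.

C_ocean = 5.00×10^8 J/(m²·K); C_land = 2.99×10^6 J/(m²·K).
A ∝ 1/C ⇒ A_land = A_ocean × C_ocean/C_land = 0.130 × 167 = 21.8 K.

21.8 K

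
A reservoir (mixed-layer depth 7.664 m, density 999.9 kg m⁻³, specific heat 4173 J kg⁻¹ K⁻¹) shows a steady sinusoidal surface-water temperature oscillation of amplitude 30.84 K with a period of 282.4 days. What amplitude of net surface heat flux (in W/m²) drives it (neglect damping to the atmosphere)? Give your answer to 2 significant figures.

Areal heat capacity C = ρ c_p D = 999.9 × 4173 × 7.664 = 3.20×10^7 J/(m²·K).
ω = 2π / 2.44×10^7 s = 2.58×10^-7 s⁻¹.
Cω = 3.20×10^7 × 2.58×10^-7 = 8.23 W/(m²·K).
F₀ = A × Cω = 30.84 × 8.23 = 254 W/m².

250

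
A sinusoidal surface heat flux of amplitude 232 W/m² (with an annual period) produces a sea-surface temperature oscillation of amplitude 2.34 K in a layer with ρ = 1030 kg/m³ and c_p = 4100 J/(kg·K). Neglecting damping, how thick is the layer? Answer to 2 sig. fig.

120 m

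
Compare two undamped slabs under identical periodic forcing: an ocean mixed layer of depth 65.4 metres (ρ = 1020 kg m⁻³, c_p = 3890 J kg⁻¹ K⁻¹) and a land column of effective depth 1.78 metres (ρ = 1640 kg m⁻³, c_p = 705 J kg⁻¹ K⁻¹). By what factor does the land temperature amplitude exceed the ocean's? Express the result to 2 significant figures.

130

C_ocean = 1020 × 3890 × 65.4 = 2.59×10^8 J/(m²·K).
C_land = 1640 × 705 × 1.78 = 2.06×10^6 J/(m²·K).
Undamped amplitude ∝ 1/C, so A_land/A_ocean = C_ocean/C_land = 126.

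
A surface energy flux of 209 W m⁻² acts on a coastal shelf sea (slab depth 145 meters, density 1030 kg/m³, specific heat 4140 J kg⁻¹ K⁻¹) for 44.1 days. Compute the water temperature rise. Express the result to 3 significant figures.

Areal heat capacity C = ρ c_p D = 1030 × 4140 × 145 = 6.18×10^8 J m⁻² K⁻¹.
Net heat input Q = F Δt = 209 × (44.1 days × 86400 s/day) = 7.96×10^8 J/m².
ΔT = Q / C = 7.96×10^8 / 6.18×10^8 = 1.29 K.

1.29 K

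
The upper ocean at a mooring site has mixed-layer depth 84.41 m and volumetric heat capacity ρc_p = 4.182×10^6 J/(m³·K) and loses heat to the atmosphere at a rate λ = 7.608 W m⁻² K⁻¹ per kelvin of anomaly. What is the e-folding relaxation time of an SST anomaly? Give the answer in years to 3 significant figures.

Areal heat capacity C = ρc_p × D = 4.182×10^6 × 84.41 = 3.53×10^8 J/(m²·K).
Relaxation time τ = C / λ = 3.53×10^8 / 7.608 = 4.64×10^7 s.
In years: 4.64×10^7 s / (3.156×10^7 s/year) = 1.47 years.

1.47 years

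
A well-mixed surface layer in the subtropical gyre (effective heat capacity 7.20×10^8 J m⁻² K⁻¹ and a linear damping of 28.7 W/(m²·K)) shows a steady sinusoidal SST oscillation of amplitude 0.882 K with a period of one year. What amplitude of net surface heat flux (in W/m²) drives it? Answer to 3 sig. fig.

129

Areal heat capacity C = 7.20×10^8 J m⁻² K⁻¹ (given).
ω = 2π / 3.15×10^7 s = 1.99×10^-7 s⁻¹.
√((Cω)² + λ²) = √((143)² + 28.7²) = 146 W/(m²·K).
F₀ = A × √((Cω)²+λ²) = 0.882 × 146 = 129 W/m².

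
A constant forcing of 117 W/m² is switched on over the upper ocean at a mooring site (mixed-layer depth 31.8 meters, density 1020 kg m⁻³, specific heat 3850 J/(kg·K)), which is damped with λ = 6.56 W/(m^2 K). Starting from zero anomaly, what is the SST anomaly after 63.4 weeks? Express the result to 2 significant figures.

Areal heat capacity C = ρ c_p D = 1020 × 3850 × 31.8 = 1.25×10^8 J/(m²·K).
τ = C / λ = 1.25×10^8 / 6.56 = 1.90×10^7 s.
Equilibrium anomaly ΔT_eq = F / λ = 117 / 6.56 = 17.8 K.
t = 63.4 weeks = 3.83×10^7 s, so t/τ = 2.01.
ΔT(t) = ΔT_eq (1 − e^(−t/τ)) = 17.8 × (1 − e^−2.01) = 15.5 K.

15 K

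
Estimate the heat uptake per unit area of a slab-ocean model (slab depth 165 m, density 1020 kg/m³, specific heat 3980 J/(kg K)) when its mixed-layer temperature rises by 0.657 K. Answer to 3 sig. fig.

4.40×10^8

Areal heat capacity C = ρ c_p D = 1020 × 3980 × 165 = 6.70×10^8 J/(m^2 K).
ΔQ = C ΔT = 6.70×10^8 × 0.657 = 4.40×10^8 J/m².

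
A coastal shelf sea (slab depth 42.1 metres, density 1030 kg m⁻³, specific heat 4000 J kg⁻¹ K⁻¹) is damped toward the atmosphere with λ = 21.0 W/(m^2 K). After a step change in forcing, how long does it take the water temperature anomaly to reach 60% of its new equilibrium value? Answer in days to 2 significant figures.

88 days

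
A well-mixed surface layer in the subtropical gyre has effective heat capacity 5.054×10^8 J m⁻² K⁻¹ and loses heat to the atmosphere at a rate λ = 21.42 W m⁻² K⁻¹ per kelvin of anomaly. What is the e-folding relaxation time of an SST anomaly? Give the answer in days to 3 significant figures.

273 days

Areal heat capacity C = 5.054×10^8 J m⁻² K⁻¹ (given).
Relaxation time τ = C / λ = 5.05×10^8 / 21.42 = 2.36×10^7 s.
In days: 2.36×10^7 s / (86400 s/day) = 273 days.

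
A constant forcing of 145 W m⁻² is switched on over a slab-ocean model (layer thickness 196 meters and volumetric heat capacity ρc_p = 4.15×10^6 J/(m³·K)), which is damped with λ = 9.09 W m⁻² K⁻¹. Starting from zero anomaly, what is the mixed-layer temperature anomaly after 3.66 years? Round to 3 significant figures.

Areal heat capacity C = ρc_p × D = 4.15×10^6 × 196 = 8.13×10^8 J m⁻² K⁻¹.
τ = C / λ = 8.13×10^8 / 9.09 = 8.95×10^7 s.
Equilibrium anomaly ΔT_eq = F / λ = 145 / 9.09 = 16.0 K.
t = 3.66 years = 1.16×10^8 s, so t/τ = 1.29.
ΔT(t) = ΔT_eq (1 − e^(−t/τ)) = 16.0 × (1 − e^−1.29) = 11.6 K.

11.6 K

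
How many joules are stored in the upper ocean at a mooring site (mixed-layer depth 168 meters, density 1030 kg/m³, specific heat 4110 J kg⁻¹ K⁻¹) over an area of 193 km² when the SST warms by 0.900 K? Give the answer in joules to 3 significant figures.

Areal heat capacity C = ρ c_p D = 1030 × 4110 × 168 = 7.11×10^8 J/(m^2 K).
Heat per unit area: q = C ΔT = 7.11×10^8 × 0.900 = 6.40×10^8 J/m².
Total heat: Q = q × A = 6.40×10^8 × (193 × 10⁶ m²) = 1.24×10^17 J.

1.24×10^17 J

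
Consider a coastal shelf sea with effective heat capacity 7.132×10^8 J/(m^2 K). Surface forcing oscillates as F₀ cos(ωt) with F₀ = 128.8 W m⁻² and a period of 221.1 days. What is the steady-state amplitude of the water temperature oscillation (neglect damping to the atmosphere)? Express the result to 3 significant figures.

0.549 K

Areal heat capacity C = 7.132×10^8 J/(m^2 K) (given).
Angular frequency ω = 2π / T = 2π / 1.91×10^7 s = 3.29×10^-7 s⁻¹.
Cω = 7.13×10^8 × 3.29×10^-7 = 235 W/(m²·K).
Amplitude A = F₀ / (Cω) = 128.8 / 235 = 0.549 K.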